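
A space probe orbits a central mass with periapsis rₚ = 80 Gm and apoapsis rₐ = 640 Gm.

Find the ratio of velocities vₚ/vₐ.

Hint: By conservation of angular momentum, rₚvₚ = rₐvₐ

Convert to SI: rₚ = 80 Gm = 8e+10 m; rₐ = 640 Gm = 6.4e+11 m.
Conservation of angular momentum gives rₚvₚ = rₐvₐ, so vₚ/vₐ = rₐ/rₚ.
vₚ/vₐ = 6.4e+11 / 8e+10 ≈ 8.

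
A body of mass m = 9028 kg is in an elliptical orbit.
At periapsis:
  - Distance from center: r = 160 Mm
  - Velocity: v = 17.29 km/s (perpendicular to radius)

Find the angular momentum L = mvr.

Convert to SI: r = 160 Mm = 1.6e+08 m; v = 17.29 km/s = 17290 m/s.
Since v is perpendicular to r, L = m · v · r.
L = 9028 · 17290 · 1.6e+08 kg·m²/s ≈ 2.498e+16 kg·m²/s.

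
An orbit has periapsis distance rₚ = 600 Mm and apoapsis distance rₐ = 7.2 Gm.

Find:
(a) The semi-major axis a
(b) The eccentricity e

Convert to SI: rₚ = 600 Mm = 6e+08 m; rₐ = 7.2 Gm = 7.2e+09 m.
(a) a = (rₚ + rₐ) / 2 = (6e+08 + 7.2e+09) / 2 ≈ 3.9e+09 m = 3.9 Gm.
(b) e = (rₐ − rₚ) / (rₐ + rₚ) = (7.2e+09 − 6e+08) / (7.2e+09 + 6e+08) ≈ 0.8462.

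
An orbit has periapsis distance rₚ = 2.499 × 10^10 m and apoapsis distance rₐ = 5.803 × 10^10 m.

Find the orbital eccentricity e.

e = (rₐ − rₚ) / (rₐ + rₚ).
e = (5.803e+10 − 2.499e+10) / (5.803e+10 + 2.499e+10) = 3.304e+10 / 8.302e+10 ≈ 0.398.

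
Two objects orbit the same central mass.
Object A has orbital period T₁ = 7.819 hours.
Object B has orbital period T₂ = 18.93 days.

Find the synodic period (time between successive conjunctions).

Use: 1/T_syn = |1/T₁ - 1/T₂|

Convert to SI: T₁ = 7.819 hours = 28148.4 s; T₂ = 18.93 days = 1.63555e+06 s.
T_syn = |T₁ · T₂ / (T₁ − T₂)|.
T_syn = |28148.4 · 1.63555e+06 / (28148.4 − 1.63555e+06)| s ≈ 2.864e+04 s = 7.956 hours.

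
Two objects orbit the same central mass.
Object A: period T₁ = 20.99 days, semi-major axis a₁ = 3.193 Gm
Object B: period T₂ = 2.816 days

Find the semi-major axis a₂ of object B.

Convert to SI: T₁ = 20.99 days = 1.81354e+06 s; a₁ = 3.193 Gm = 3.193e+09 m; T₂ = 2.816 days = 243302 s.
Kepler's third law: (T₁/T₂)² = (a₁/a₂)³ ⇒ a₂ = a₁ · (T₂/T₁)^(2/3).
T₂/T₁ = 243302 / 1.81354e+06 = 0.134159.
a₂ = 3.193e+09 · (0.134159)^(2/3) m ≈ 8.368e+08 m = 836.8 Mm.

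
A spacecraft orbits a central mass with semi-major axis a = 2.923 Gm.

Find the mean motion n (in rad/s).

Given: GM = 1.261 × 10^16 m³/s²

Convert to SI: a = 2.923 Gm = 2.923e+09 m.
n = √(GM / a³).
n = √(1.261e+16 / (2.923e+09)³) rad/s ≈ 7.106e-07 rad/s.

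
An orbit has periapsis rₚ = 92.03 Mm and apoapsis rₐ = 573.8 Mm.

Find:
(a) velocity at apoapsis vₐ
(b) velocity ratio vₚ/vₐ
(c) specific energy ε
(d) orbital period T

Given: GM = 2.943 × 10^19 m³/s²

Convert to SI: rₚ = 92.03 Mm = 9.203e+07 m; rₐ = 573.8 Mm = 5.738e+08 m.
(a) With a = (rₚ + rₐ)/2 = 3.32915e+08 m, vₐ = √(GM (2/rₐ − 1/a)) = √(2.943e+19 · (2/5.738e+08 − 1/3.32915e+08)) m/s ≈ 1.191e+05 m/s
(b) Conservation of angular momentum (rₚvₚ = rₐvₐ) gives vₚ/vₐ = rₐ/rₚ = 5.738e+08/9.203e+07 ≈ 6.235
(c) With a = (rₚ + rₐ)/2 = 3.32915e+08 m, ε = −GM/(2a) = −2.943e+19/(2 · 3.32915e+08) J/kg ≈ -4.42e+10 J/kg
(d) With a = (rₚ + rₐ)/2 = 3.32915e+08 m, T = 2π √(a³/GM) = 2π √((3.32915e+08)³/2.943e+19) s ≈ 7035 s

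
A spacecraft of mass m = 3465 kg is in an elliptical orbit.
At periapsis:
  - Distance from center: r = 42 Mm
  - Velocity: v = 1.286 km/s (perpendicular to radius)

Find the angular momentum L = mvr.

Convert to SI: r = 42 Mm = 4.2e+07 m; v = 1.286 km/s = 1286 m/s.
Since v is perpendicular to r, L = m · v · r.
L = 3465 · 1286 · 4.2e+07 kg·m²/s ≈ 1.872e+14 kg·m²/s.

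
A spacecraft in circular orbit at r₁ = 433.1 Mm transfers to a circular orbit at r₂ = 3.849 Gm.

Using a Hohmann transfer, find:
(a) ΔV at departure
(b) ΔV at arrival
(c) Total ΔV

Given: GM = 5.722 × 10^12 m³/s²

Convert to SI: r₁ = 433.1 Mm = 4.331e+08 m; r₂ = 3.849 Gm = 3.849e+09 m.
Transfer semi-major axis: a_t = (r₁ + r₂)/2 = (4.331e+08 + 3.849e+09)/2 = 2.14105e+09 m.
Circular speeds: v₁ = √(GM/r₁) = 114.942 m/s, v₂ = √(GM/r₂) = 38.5567 m/s.
Transfer speeds (vis-viva v² = GM(2/r − 1/a_t)): v₁ᵗ = 154.113 m/s, v₂ᵗ = 17.3413 m/s.
(a) ΔV₁ = |v₁ᵗ − v₁| ≈ 39.17 m/s = 39.17 m/s.
(b) ΔV₂ = |v₂ − v₂ᵗ| ≈ 21.22 m/s = 21.22 m/s.
(c) ΔV_total = ΔV₁ + ΔV₂ ≈ 60.39 m/s = 60.39 m/s.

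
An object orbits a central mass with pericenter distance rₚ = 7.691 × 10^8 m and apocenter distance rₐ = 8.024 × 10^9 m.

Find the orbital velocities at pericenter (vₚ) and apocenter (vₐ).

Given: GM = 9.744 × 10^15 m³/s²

Use the vis-viva equation v² = GM(2/r − 1/a) with a = (rₚ + rₐ)/2 = (7.691e+08 + 8.024e+09)/2 = 4.39655e+09 m.
vₚ = √(GM · (2/rₚ − 1/a)) = √(9.744e+15 · (2/7.691e+08 − 1/4.39655e+09)) m/s ≈ 4809 m/s = 4.809 km/s.
vₐ = √(GM · (2/rₐ − 1/a)) = √(9.744e+15 · (2/8.024e+09 − 1/4.39655e+09)) m/s ≈ 460.9 m/s = 460.9 m/s.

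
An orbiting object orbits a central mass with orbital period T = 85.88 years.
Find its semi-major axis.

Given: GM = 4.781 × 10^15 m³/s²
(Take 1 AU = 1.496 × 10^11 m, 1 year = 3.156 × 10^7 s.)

Convert to SI: T = 85.88 years = 2.71037e+09 s.
Invert Kepler's third law: a = (GM · T² / (4π²))^(1/3).
Substituting T = 2.71037e+09 s and GM = 4.781e+15 m³/s²:
a = (4.781e+15 · (2.71037e+09)² / (4π²))^(1/3) m
a ≈ 9.618e+10 m = 0.6429 AU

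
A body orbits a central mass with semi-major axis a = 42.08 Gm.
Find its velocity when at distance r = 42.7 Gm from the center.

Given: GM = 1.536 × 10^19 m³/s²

Convert to SI: a = 42.08 Gm = 4.208e+10 m; r = 42.7 Gm = 4.27e+10 m.
Vis-viva: v = √(GM · (2/r − 1/a)).
2/r − 1/a = 2/4.27e+10 − 1/4.208e+10 = 2.30741e-11 m⁻¹.
v = √(1.536e+19 · 2.30741e-11) m/s ≈ 1.883e+04 m/s = 18.83 km/s.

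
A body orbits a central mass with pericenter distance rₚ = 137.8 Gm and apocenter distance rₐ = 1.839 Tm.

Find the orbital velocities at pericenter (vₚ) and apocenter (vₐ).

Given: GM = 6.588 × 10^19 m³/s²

Convert to SI: rₚ = 137.8 Gm = 1.378e+11 m; rₐ = 1.839 Tm = 1.839e+12 m.
Use the vis-viva equation v² = GM(2/r − 1/a) with a = (rₚ + rₐ)/2 = (1.378e+11 + 1.839e+12)/2 = 9.884e+11 m.
vₚ = √(GM · (2/rₚ − 1/a)) = √(6.588e+19 · (2/1.378e+11 − 1/9.884e+11)) m/s ≈ 2.982e+04 m/s = 29.82 km/s.
vₐ = √(GM · (2/rₐ − 1/a)) = √(6.588e+19 · (2/1.839e+12 − 1/9.884e+11)) m/s ≈ 2235 m/s = 2.235 km/s.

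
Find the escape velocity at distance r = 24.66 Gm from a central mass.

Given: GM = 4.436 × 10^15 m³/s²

Convert to SI: r = 24.66 Gm = 2.466e+10 m.
Escape velocity comes from setting total energy to zero: ½v² − GM/r = 0 ⇒ v_esc = √(2GM / r).
v_esc = √(2 · 4.436e+15 / 2.466e+10) m/s ≈ 599.8 m/s = 599.8 m/s.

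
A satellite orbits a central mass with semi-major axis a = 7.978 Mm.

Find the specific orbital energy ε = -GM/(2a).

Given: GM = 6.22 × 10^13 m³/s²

Convert to SI: a = 7.978 Mm = 7.978e+06 m.
ε = −GM / (2a).
ε = −6.22e+13 / (2 · 7.978e+06) J/kg ≈ -3.898e+06 J/kg = -3.898 MJ/kg.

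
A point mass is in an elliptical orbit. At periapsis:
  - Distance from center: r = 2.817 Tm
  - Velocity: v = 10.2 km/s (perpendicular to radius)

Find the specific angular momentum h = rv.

Convert to SI: r = 2.817 Tm = 2.817e+12 m; v = 10.2 km/s = 10200 m/s.
With v perpendicular to r, h = r · v.
h = 2.817e+12 · 10200 m²/s ≈ 2.873e+16 m²/s.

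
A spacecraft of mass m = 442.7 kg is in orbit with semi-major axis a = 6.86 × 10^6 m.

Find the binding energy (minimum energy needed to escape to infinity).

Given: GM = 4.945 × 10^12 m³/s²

Total orbital energy is E = −GMm/(2a); binding energy is E_bind = −E = GMm/(2a).
E_bind = 4.945e+12 · 442.7 / (2 · 6.86e+06) J ≈ 1.596e+08 J = 159.6 MJ.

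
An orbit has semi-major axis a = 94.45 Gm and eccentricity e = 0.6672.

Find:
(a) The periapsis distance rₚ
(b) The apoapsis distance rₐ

Convert to SI: a = 94.45 Gm = 9.445e+10 m.
(a) rₚ = a(1 − e) = 9.445e+10 · (1 − 0.6672) = 9.445e+10 · 0.3328 ≈ 3.143e+10 m = 31.43 Gm.
(b) rₐ = a(1 + e) = 9.445e+10 · (1 + 0.6672) = 9.445e+10 · 1.6672 ≈ 1.575e+11 m = 157.5 Gm.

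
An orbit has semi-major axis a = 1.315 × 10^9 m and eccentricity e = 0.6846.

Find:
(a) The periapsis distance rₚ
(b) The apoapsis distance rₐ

(a) rₚ = a(1 − e) = 1.315e+09 · (1 − 0.6846) = 1.315e+09 · 0.3154 ≈ 4.148e+08 m = 4.148 × 10^8 m.
(b) rₐ = a(1 + e) = 1.315e+09 · (1 + 0.6846) = 1.315e+09 · 1.6846 ≈ 2.215e+09 m = 2.215 × 10^9 m.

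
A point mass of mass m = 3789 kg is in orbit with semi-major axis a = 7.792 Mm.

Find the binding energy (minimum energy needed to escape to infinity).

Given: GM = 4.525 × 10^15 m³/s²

Convert to SI: a = 7.792 Mm = 7.792e+06 m.
Total orbital energy is E = −GMm/(2a); binding energy is E_bind = −E = GMm/(2a).
E_bind = 4.525e+15 · 3789 / (2 · 7.792e+06) J ≈ 1.1e+12 J = 1.1 TJ.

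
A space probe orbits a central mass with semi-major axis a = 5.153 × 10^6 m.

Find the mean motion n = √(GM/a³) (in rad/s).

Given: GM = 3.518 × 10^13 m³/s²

n = √(GM / a³).
n = √(3.518e+13 / (5.153e+06)³) rad/s ≈ 0.0005071 rad/s.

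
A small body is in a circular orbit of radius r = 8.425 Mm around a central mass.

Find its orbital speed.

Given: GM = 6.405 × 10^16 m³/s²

Convert to SI: r = 8.425 Mm = 8.425e+06 m.
For a circular orbit, gravity supplies the centripetal force, so v = √(GM / r).
v = √(6.405e+16 / 8.425e+06) m/s ≈ 8.719e+04 m/s = 87.19 km/s.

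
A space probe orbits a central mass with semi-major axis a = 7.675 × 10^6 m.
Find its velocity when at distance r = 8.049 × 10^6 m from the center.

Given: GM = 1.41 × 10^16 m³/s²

Vis-viva: v = √(GM · (2/r − 1/a)).
2/r − 1/a = 2/8.049e+06 − 1/7.675e+06 = 1.18185e-07 m⁻¹.
v = √(1.41e+16 · 1.18185e-07) m/s ≈ 4.082e+04 m/s = 40.82 km/s.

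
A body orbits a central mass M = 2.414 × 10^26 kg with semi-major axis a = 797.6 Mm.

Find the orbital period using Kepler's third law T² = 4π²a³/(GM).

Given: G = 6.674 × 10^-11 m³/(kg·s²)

Convert to SI: a = 797.6 Mm = 7.976e+08 m.
GM = G · M = 6.674e-11 · 2.414e+26 = 1.6111e+16 m³/s².
Kepler's third law: T = 2π √(a³ / GM).
Substituting a = 7.976e+08 m and GM = 1.6111e+16 m³/s²:
T = 2π √((7.976e+08)³ / 1.6111e+16) s
T ≈ 1.115e+06 s = 12.91 days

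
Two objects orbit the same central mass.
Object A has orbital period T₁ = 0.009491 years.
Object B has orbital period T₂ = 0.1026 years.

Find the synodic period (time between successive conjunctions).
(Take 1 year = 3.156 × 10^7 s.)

Convert to SI: T₁ = 0.009491 years = 299536 s; T₂ = 0.1026 years = 3.23806e+06 s.
T_syn = |T₁ · T₂ / (T₁ − T₂)|.
T_syn = |299536 · 3.23806e+06 / (299536 − 3.23806e+06)| s ≈ 3.301e+05 s = 0.01046 years.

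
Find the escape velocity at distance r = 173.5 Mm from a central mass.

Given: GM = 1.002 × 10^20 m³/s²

Convert to SI: r = 173.5 Mm = 1.735e+08 m.
Escape velocity comes from setting total energy to zero: ½v² − GM/r = 0 ⇒ v_esc = √(2GM / r).
v_esc = √(2 · 1.002e+20 / 1.735e+08) m/s ≈ 1.075e+06 m/s = 1075 km/s.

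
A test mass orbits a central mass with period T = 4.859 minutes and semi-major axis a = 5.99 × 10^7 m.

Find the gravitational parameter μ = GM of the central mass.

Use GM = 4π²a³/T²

Convert to SI: T = 4.859 minutes = 291.54 s.
GM = 4π² · a³ / T².
GM = 4π² · (5.99e+07)³ / (291.54)² m³/s² ≈ 9.983e+19 m³/s² = 9.983 × 10^19 m³/s².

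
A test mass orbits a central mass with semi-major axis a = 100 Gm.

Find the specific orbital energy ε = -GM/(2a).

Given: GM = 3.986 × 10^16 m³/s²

Convert to SI: a = 100 Gm = 1e+11 m.
ε = −GM / (2a).
ε = −3.986e+16 / (2 · 1e+11) J/kg ≈ -1.993e+05 J/kg = -199.3 kJ/kg.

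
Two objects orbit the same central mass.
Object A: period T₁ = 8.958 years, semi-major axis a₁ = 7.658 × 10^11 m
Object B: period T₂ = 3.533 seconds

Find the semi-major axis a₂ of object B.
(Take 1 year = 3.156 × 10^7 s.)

Convert to SI: T₁ = 8.958 years = 2.82714e+08 s.
Kepler's third law: (T₁/T₂)² = (a₁/a₂)³ ⇒ a₂ = a₁ · (T₂/T₁)^(2/3).
T₂/T₁ = 3.533 / 2.82714e+08 = 1.24967e-08.
a₂ = 7.658e+11 · (1.24967e-08)^(2/3) m ≈ 4.124e+06 m = 4.124 × 10^6 m.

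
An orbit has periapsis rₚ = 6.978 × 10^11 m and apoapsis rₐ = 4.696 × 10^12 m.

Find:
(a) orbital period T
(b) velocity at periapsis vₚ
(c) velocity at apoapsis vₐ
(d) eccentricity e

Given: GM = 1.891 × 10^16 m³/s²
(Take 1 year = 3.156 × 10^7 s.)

(a) With a = (rₚ + rₐ)/2 = 2.6969e+12 m, T = 2π √(a³/GM) = 2π √((2.6969e+12)³/1.891e+16) s ≈ 2.024e+11 s
(b) With a = (rₚ + rₐ)/2 = 2.6969e+12 m, vₚ = √(GM (2/rₚ − 1/a)) = √(1.891e+16 · (2/6.978e+11 − 1/2.6969e+12)) m/s ≈ 217.2 m/s
(c) With a = (rₚ + rₐ)/2 = 2.6969e+12 m, vₐ = √(GM (2/rₐ − 1/a)) = √(1.891e+16 · (2/4.696e+12 − 1/2.6969e+12)) m/s ≈ 32.28 m/s
(d) e = (rₐ − rₚ)/(rₐ + rₚ) = (4.696e+12 − 6.978e+11)/(4.696e+12 + 6.978e+11) ≈ 0.7413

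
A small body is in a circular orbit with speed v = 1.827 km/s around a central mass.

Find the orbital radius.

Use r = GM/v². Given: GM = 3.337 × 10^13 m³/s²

Convert to SI: v = 1.827 km/s = 1827 m/s.
For a circular orbit, v² = GM / r, so r = GM / v².
r = 3.337e+13 / (1827)² m ≈ 9.997e+06 m = 9.997 Mm.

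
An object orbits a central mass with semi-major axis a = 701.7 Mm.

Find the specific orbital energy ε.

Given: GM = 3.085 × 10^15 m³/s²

Convert to SI: a = 701.7 Mm = 7.017e+08 m.
ε = −GM / (2a).
ε = −3.085e+15 / (2 · 7.017e+08) J/kg ≈ -2.198e+06 J/kg = -2.198 MJ/kg.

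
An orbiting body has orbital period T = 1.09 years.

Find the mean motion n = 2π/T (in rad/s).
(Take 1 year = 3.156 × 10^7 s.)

Convert to SI: T = 1.09 years = 3.44004e+07 s.
n = 2π / T.
n = 2π / 3.44004e+07 s ≈ 1.826e-07 rad/s.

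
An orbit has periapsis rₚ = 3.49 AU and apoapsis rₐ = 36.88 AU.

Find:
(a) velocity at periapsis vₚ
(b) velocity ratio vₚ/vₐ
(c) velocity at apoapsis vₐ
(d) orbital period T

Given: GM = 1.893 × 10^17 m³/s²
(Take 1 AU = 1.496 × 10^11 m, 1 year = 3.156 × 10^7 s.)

Convert to SI: rₚ = 3.49 AU = 5.22104e+11 m; rₐ = 36.88 AU = 5.51725e+12 m.
(a) With a = (rₚ + rₐ)/2 = 3.01968e+12 m, vₚ = √(GM (2/rₚ − 1/a)) = √(1.893e+17 · (2/5.22104e+11 − 1/3.01968e+12)) m/s ≈ 813.9 m/s
(b) Conservation of angular momentum (rₚvₚ = rₐvₐ) gives vₚ/vₐ = rₐ/rₚ = 5.51725e+12/5.22104e+11 ≈ 10.57
(c) With a = (rₚ + rₐ)/2 = 3.01968e+12 m, vₐ = √(GM (2/rₐ − 1/a)) = √(1.893e+17 · (2/5.51725e+12 − 1/3.01968e+12)) m/s ≈ 77.02 m/s
(d) With a = (rₚ + rₐ)/2 = 3.01968e+12 m, T = 2π √(a³/GM) = 2π √((3.01968e+12)³/1.893e+17) s ≈ 7.578e+10 s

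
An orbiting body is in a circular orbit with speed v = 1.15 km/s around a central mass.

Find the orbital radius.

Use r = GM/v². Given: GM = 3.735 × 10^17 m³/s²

Convert to SI: v = 1.15 km/s = 1150 m/s.
For a circular orbit, v² = GM / r, so r = GM / v².
r = 3.735e+17 / (1150)² m ≈ 2.824e+11 m = 282.4 Gm.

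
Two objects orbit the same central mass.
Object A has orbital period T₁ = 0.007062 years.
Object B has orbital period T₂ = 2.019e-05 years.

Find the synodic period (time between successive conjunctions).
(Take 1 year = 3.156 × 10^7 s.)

Convert to SI: T₁ = 0.007062 years = 222877 s; T₂ = 2.019e-05 years = 637.196 s.
T_syn = |T₁ · T₂ / (T₁ − T₂)|.
T_syn = |222877 · 637.196 / (222877 − 637.196)| s ≈ 639 s = 2.025e-05 years.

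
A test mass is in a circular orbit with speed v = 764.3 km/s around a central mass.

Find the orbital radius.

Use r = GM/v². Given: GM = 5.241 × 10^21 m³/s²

Convert to SI: v = 764.3 km/s = 764300 m/s.
For a circular orbit, v² = GM / r, so r = GM / v².
r = 5.241e+21 / (764300)² m ≈ 8.972e+09 m = 8.972 Gm.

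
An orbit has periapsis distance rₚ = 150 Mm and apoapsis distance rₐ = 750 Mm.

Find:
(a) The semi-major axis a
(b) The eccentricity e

Convert to SI: rₚ = 150 Mm = 1.5e+08 m; rₐ = 750 Mm = 7.5e+08 m.
(a) a = (rₚ + rₐ) / 2 = (1.5e+08 + 7.5e+08) / 2 ≈ 4.5e+08 m = 450 Mm.
(b) e = (rₐ − rₚ) / (rₐ + rₚ) = (7.5e+08 − 1.5e+08) / (7.5e+08 + 1.5e+08) ≈ 0.6667.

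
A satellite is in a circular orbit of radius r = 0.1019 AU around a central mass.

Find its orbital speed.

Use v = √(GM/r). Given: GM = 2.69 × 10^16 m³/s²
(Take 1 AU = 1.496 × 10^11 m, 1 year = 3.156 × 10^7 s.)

Convert to SI: r = 0.1019 AU = 1.52442e+10 m.
For a circular orbit, gravity supplies the centripetal force, so v = √(GM / r).
v = √(2.69e+16 / 1.52442e+10) m/s ≈ 1328 m/s = 0.2802 AU/year.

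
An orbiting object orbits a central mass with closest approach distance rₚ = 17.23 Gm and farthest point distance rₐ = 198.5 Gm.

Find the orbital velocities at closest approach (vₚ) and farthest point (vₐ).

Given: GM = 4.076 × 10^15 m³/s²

Convert to SI: rₚ = 17.23 Gm = 1.723e+10 m; rₐ = 198.5 Gm = 1.985e+11 m.
Use the vis-viva equation v² = GM(2/r − 1/a) with a = (rₚ + rₐ)/2 = (1.723e+10 + 1.985e+11)/2 = 1.07865e+11 m.
vₚ = √(GM · (2/rₚ − 1/a)) = √(4.076e+15 · (2/1.723e+10 − 1/1.07865e+11)) m/s ≈ 659.8 m/s = 659.8 m/s.
vₐ = √(GM · (2/rₐ − 1/a)) = √(4.076e+15 · (2/1.985e+11 − 1/1.07865e+11)) m/s ≈ 57.27 m/s = 57.27 m/s.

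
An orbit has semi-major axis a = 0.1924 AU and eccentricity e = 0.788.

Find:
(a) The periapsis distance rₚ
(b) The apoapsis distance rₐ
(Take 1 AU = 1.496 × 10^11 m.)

Convert to SI: a = 0.1924 AU = 2.8783e+10 m.
(a) rₚ = a(1 − e) = 2.8783e+10 · (1 − 0.788) = 2.8783e+10 · 0.212 ≈ 6.102e+09 m = 0.04079 AU.
(b) rₐ = a(1 + e) = 2.8783e+10 · (1 + 0.788) = 2.8783e+10 · 1.788 ≈ 5.146e+10 m = 0.344 AU.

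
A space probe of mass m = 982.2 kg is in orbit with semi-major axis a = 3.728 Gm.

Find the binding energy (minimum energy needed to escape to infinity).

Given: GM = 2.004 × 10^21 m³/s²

Convert to SI: a = 3.728 Gm = 3.728e+09 m.
Total orbital energy is E = −GMm/(2a); binding energy is E_bind = −E = GMm/(2a).
E_bind = 2.004e+21 · 982.2 / (2 · 3.728e+09) J ≈ 2.64e+14 J = 264 TJ.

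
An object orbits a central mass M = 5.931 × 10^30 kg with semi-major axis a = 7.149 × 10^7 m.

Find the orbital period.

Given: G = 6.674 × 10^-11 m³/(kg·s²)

GM = G · M = 6.674e-11 · 5.931e+30 = 3.95835e+20 m³/s².
Kepler's third law: T = 2π √(a³ / GM).
Substituting a = 7.149e+07 m and GM = 3.95835e+20 m³/s²:
T = 2π √((7.149e+07)³ / 3.95835e+20) s
T ≈ 190.9 s = 3.182 minutes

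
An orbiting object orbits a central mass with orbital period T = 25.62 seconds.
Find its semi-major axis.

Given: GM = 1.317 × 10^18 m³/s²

Invert Kepler's third law: a = (GM · T² / (4π²))^(1/3).
Substituting T = 25.62 s and GM = 1.317e+18 m³/s²:
a = (1.317e+18 · (25.62)² / (4π²))^(1/3) m
a ≈ 2.798e+06 m = 2.798 × 10^6 m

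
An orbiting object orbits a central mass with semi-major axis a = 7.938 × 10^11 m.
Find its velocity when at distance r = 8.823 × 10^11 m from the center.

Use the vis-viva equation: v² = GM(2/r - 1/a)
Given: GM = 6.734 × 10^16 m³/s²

Vis-viva: v = √(GM · (2/r − 1/a)).
2/r − 1/a = 2/8.823e+11 − 1/7.938e+11 = 1.00704e-12 m⁻¹.
v = √(6.734e+16 · 1.00704e-12) m/s ≈ 260.4 m/s = 260.4 m/s.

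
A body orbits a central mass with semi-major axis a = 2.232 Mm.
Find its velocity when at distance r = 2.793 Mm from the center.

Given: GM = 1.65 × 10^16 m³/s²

Convert to SI: a = 2.232 Mm = 2.232e+06 m; r = 2.793 Mm = 2.793e+06 m.
Vis-viva: v = √(GM · (2/r − 1/a)).
2/r − 1/a = 2/2.793e+06 − 1/2.232e+06 = 2.68047e-07 m⁻¹.
v = √(1.65e+16 · 2.68047e-07) m/s ≈ 6.65e+04 m/s = 66.5 km/s.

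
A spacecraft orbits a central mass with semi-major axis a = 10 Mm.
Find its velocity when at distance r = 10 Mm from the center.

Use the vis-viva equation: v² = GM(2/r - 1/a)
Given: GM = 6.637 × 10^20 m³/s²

Convert to SI: a = 10 Mm = 1e+07 m; r = 10 Mm = 1e+07 m.
Vis-viva: v = √(GM · (2/r − 1/a)).
2/r − 1/a = 2/1e+07 − 1/1e+07 = 1e-07 m⁻¹.
v = √(6.637e+20 · 1e-07) m/s ≈ 8.147e+06 m/s = 8147 km/s.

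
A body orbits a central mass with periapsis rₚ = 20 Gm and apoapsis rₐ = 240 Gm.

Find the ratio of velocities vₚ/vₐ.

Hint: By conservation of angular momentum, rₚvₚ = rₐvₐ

Convert to SI: rₚ = 20 Gm = 2e+10 m; rₐ = 240 Gm = 2.4e+11 m.
Conservation of angular momentum gives rₚvₚ = rₐvₐ, so vₚ/vₐ = rₐ/rₚ.
vₚ/vₐ = 2.4e+11 / 2e+10 ≈ 12.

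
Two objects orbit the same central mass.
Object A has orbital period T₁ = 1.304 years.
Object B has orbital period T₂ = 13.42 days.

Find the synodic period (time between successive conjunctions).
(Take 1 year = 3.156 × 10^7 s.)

Convert to SI: T₁ = 1.304 years = 4.11542e+07 s; T₂ = 13.42 days = 1.15949e+06 s.
T_syn = |T₁ · T₂ / (T₁ − T₂)|.
T_syn = |4.11542e+07 · 1.15949e+06 / (4.11542e+07 − 1.15949e+06)| s ≈ 1.193e+06 s = 13.81 days.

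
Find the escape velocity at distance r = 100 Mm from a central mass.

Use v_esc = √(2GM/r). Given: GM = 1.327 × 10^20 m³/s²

Convert to SI: r = 100 Mm = 1e+08 m.
Escape velocity comes from setting total energy to zero: ½v² − GM/r = 0 ⇒ v_esc = √(2GM / r).
v_esc = √(2 · 1.327e+20 / 1e+08) m/s ≈ 1.629e+06 m/s = 1629 km/s.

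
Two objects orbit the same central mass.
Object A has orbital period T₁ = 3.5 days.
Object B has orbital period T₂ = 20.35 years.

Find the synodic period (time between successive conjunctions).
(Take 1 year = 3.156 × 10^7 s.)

Convert to SI: T₁ = 3.5 days = 302400 s; T₂ = 20.35 years = 6.42246e+08 s.
T_syn = |T₁ · T₂ / (T₁ − T₂)|.
T_syn = |302400 · 6.42246e+08 / (302400 − 6.42246e+08)| s ≈ 3.025e+05 s = 3.502 days.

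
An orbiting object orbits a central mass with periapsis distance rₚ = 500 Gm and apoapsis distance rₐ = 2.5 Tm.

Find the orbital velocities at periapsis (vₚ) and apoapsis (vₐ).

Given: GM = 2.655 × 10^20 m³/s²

Convert to SI: rₚ = 500 Gm = 5e+11 m; rₐ = 2.5 Tm = 2.5e+12 m.
Use the vis-viva equation v² = GM(2/r − 1/a) with a = (rₚ + rₐ)/2 = (5e+11 + 2.5e+12)/2 = 1.5e+12 m.
vₚ = √(GM · (2/rₚ − 1/a)) = √(2.655e+20 · (2/5e+11 − 1/1.5e+12)) m/s ≈ 2.975e+04 m/s = 29.75 km/s.
vₐ = √(GM · (2/rₐ − 1/a)) = √(2.655e+20 · (2/2.5e+12 − 1/1.5e+12)) m/s ≈ 5950 m/s = 5.95 km/s.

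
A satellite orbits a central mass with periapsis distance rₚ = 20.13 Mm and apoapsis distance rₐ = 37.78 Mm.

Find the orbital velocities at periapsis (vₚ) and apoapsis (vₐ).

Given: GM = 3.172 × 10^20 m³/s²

Convert to SI: rₚ = 20.13 Mm = 2.013e+07 m; rₐ = 37.78 Mm = 3.778e+07 m.
Use the vis-viva equation v² = GM(2/r − 1/a) with a = (rₚ + rₐ)/2 = (2.013e+07 + 3.778e+07)/2 = 2.8955e+07 m.
vₚ = √(GM · (2/rₚ − 1/a)) = √(3.172e+20 · (2/2.013e+07 − 1/2.8955e+07)) m/s ≈ 4.534e+06 m/s = 4534 km/s.
vₐ = √(GM · (2/rₐ − 1/a)) = √(3.172e+20 · (2/3.778e+07 − 1/2.8955e+07)) m/s ≈ 2.416e+06 m/s = 2416 km/s.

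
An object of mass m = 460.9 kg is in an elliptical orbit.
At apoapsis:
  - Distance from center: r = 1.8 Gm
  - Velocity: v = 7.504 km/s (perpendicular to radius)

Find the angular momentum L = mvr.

Convert to SI: r = 1.8 Gm = 1.8e+09 m; v = 7.504 km/s = 7504 m/s.
Since v is perpendicular to r, L = m · v · r.
L = 460.9 · 7504 · 1.8e+09 kg·m²/s ≈ 6.225e+15 kg·m²/s.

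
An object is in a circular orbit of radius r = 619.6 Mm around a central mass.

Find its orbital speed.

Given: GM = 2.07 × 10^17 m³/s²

Convert to SI: r = 619.6 Mm = 6.196e+08 m.
For a circular orbit, gravity supplies the centripetal force, so v = √(GM / r).
v = √(2.07e+17 / 6.196e+08) m/s ≈ 1.828e+04 m/s = 18.28 km/s.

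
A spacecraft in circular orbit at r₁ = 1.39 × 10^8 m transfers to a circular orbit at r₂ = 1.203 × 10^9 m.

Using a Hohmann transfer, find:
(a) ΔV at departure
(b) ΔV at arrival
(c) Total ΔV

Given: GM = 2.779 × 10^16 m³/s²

Transfer semi-major axis: a_t = (r₁ + r₂)/2 = (1.39e+08 + 1.203e+09)/2 = 6.71e+08 m.
Circular speeds: v₁ = √(GM/r₁) = 14139.6 m/s, v₂ = √(GM/r₂) = 4806.31 m/s.
Transfer speeds (vis-viva v² = GM(2/r − 1/a_t)): v₁ᵗ = 18932.5 m/s, v₂ᵗ = 2187.55 m/s.
(a) ΔV₁ = |v₁ᵗ − v₁| ≈ 4793 m/s = 4.793 km/s.
(b) ΔV₂ = |v₂ − v₂ᵗ| ≈ 2619 m/s = 2.619 km/s.
(c) ΔV_total = ΔV₁ + ΔV₂ ≈ 7412 m/s = 7.412 km/s.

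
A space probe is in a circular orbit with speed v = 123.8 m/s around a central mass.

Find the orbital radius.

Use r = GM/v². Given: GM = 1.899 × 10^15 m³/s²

For a circular orbit, v² = GM / r, so r = GM / v².
r = 1.899e+15 / (123.8)² m ≈ 1.239e+11 m = 123.9 Gm.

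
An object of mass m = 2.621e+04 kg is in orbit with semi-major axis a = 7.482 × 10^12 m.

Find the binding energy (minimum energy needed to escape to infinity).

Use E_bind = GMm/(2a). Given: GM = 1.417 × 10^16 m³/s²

Total orbital energy is E = −GMm/(2a); binding energy is E_bind = −E = GMm/(2a).
E_bind = 1.417e+16 · 2.621e+04 / (2 · 7.482e+12) J ≈ 2.482e+07 J = 24.82 MJ.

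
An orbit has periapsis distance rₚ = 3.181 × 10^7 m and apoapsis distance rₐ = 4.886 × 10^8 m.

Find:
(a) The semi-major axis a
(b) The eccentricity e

(a) a = (rₚ + rₐ) / 2 = (3.181e+07 + 4.886e+08) / 2 ≈ 2.602e+08 m = 2.602 × 10^8 m.
(b) e = (rₐ − rₚ) / (rₐ + rₚ) = (4.886e+08 − 3.181e+07) / (4.886e+08 + 3.181e+07) ≈ 0.8778.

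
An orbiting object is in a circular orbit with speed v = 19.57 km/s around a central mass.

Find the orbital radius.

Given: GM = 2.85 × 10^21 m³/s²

Convert to SI: v = 19.57 km/s = 19570 m/s.
For a circular orbit, v² = GM / r, so r = GM / v².
r = 2.85e+21 / (19570)² m ≈ 7.442e+12 m = 7.442 Tm.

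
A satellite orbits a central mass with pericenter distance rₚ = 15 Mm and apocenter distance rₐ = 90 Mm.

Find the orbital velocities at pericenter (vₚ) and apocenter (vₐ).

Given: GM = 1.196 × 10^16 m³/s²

Convert to SI: rₚ = 15 Mm = 1.5e+07 m; rₐ = 90 Mm = 9e+07 m.
Use the vis-viva equation v² = GM(2/r − 1/a) with a = (rₚ + rₐ)/2 = (1.5e+07 + 9e+07)/2 = 5.25e+07 m.
vₚ = √(GM · (2/rₚ − 1/a)) = √(1.196e+16 · (2/1.5e+07 − 1/5.25e+07)) m/s ≈ 3.697e+04 m/s = 36.97 km/s.
vₐ = √(GM · (2/rₐ − 1/a)) = √(1.196e+16 · (2/9e+07 − 1/5.25e+07)) m/s ≈ 6162 m/s = 6.162 km/s.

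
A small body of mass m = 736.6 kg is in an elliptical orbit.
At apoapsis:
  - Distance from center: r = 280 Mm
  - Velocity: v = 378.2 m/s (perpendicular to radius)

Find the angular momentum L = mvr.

Convert to SI: r = 280 Mm = 2.8e+08 m.
Since v is perpendicular to r, L = m · v · r.
L = 736.6 · 378.2 · 2.8e+08 kg·m²/s ≈ 7.8e+13 kg·m²/s.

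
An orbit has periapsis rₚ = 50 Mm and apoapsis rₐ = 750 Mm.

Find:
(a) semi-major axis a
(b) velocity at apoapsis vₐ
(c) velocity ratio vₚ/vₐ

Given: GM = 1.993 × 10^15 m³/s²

Convert to SI: rₚ = 50 Mm = 5e+07 m; rₐ = 750 Mm = 7.5e+08 m.
(a) a = (rₚ + rₐ)/2 = (5e+07 + 7.5e+08)/2 ≈ 4e+08 m
(b) With a = (rₚ + rₐ)/2 = 4e+08 m, vₐ = √(GM (2/rₐ − 1/a)) = √(1.993e+15 · (2/7.5e+08 − 1/4e+08)) m/s ≈ 576.3 m/s
(c) Conservation of angular momentum (rₚvₚ = rₐvₐ) gives vₚ/vₐ = rₐ/rₚ = 7.5e+08/5e+07 ≈ 15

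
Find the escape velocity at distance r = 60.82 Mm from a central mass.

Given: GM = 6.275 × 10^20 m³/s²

Convert to SI: r = 60.82 Mm = 6.082e+07 m.
Escape velocity comes from setting total energy to zero: ½v² − GM/r = 0 ⇒ v_esc = √(2GM / r).
v_esc = √(2 · 6.275e+20 / 6.082e+07) m/s ≈ 4.543e+06 m/s = 4543 km/s.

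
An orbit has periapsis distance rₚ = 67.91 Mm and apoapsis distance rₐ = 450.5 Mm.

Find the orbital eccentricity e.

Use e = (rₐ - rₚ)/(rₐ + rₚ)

Convert to SI: rₚ = 67.91 Mm = 6.791e+07 m; rₐ = 450.5 Mm = 4.505e+08 m.
e = (rₐ − rₚ) / (rₐ + rₚ).
e = (4.505e+08 − 6.791e+07) / (4.505e+08 + 6.791e+07) = 3.8259e+08 / 5.1841e+08 ≈ 0.738.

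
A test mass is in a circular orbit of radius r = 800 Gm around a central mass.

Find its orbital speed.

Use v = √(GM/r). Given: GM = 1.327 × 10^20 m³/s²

Convert to SI: r = 800 Gm = 8e+11 m.
For a circular orbit, gravity supplies the centripetal force, so v = √(GM / r).
v = √(1.327e+20 / 8e+11) m/s ≈ 1.288e+04 m/s = 12.88 km/s.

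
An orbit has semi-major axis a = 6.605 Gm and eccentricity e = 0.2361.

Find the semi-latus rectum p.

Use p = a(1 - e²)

Convert to SI: a = 6.605 Gm = 6.605e+09 m.
p = a (1 − e²).
p = 6.605e+09 · (1 − (0.2361)²) = 6.605e+09 · 0.944257 ≈ 6.237e+09 m = 6.237 Gm.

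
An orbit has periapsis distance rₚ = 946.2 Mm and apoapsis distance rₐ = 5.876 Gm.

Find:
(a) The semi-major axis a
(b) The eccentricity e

Convert to SI: rₚ = 946.2 Mm = 9.462e+08 m; rₐ = 5.876 Gm = 5.876e+09 m.
(a) a = (rₚ + rₐ) / 2 = (9.462e+08 + 5.876e+09) / 2 ≈ 3.411e+09 m = 3.411 Gm.
(b) e = (rₐ − rₚ) / (rₐ + rₚ) = (5.876e+09 − 9.462e+08) / (5.876e+09 + 9.462e+08) ≈ 0.7226.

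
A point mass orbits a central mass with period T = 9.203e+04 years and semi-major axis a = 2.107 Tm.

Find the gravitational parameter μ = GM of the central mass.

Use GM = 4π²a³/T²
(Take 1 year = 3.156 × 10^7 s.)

Convert to SI: T = 9.203e+04 years = 2.90447e+12 s; a = 2.107 Tm = 2.107e+12 m.
GM = 4π² · a³ / T².
GM = 4π² · (2.107e+12)³ / (2.90447e+12)² m³/s² ≈ 4.377e+13 m³/s² = 4.377 × 10^13 m³/s².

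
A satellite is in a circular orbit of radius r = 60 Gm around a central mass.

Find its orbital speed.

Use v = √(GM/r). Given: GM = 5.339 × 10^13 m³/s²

Convert to SI: r = 60 Gm = 6e+10 m.
For a circular orbit, gravity supplies the centripetal force, so v = √(GM / r).
v = √(5.339e+13 / 6e+10) m/s ≈ 29.83 m/s = 29.83 m/s.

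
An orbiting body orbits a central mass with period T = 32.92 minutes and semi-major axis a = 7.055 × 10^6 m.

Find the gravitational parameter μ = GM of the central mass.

Convert to SI: T = 32.92 minutes = 1975.2 s.
GM = 4π² · a³ / T².
GM = 4π² · (7.055e+06)³ / (1975.2)² m³/s² ≈ 3.553e+15 m³/s² = 3.553 × 10^15 m³/s².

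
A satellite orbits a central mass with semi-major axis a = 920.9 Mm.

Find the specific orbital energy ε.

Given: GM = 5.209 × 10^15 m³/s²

Convert to SI: a = 920.9 Mm = 9.209e+08 m.
ε = −GM / (2a).
ε = −5.209e+15 / (2 · 9.209e+08) J/kg ≈ -2.828e+06 J/kg = -2.828 MJ/kg.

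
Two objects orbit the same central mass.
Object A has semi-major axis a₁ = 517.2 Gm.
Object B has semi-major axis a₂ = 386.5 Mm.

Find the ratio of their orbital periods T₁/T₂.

Convert to SI: a₁ = 517.2 Gm = 5.172e+11 m; a₂ = 386.5 Mm = 3.865e+08 m.
From Kepler's third law, (T₁/T₂)² = (a₁/a₂)³, so T₁/T₂ = (a₁/a₂)^(3/2).
a₁/a₂ = 5.172e+11 / 3.865e+08 = 1338.16.
T₁/T₂ = (1338.16)^(3/2) ≈ 4.895e+04.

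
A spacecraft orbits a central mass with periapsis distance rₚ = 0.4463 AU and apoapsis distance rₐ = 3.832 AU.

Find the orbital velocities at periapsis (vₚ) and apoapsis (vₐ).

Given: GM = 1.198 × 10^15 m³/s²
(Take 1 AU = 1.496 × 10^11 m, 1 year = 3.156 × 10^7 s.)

Convert to SI: rₚ = 0.4463 AU = 6.67665e+10 m; rₐ = 3.832 AU = 5.73267e+11 m.
Use the vis-viva equation v² = GM(2/r − 1/a) with a = (rₚ + rₐ)/2 = (6.67665e+10 + 5.73267e+11)/2 = 3.20017e+11 m.
vₚ = √(GM · (2/rₚ − 1/a)) = √(1.198e+15 · (2/6.67665e+10 − 1/3.20017e+11)) m/s ≈ 179.3 m/s = 0.03782 AU/year.
vₐ = √(GM · (2/rₐ − 1/a)) = √(1.198e+15 · (2/5.73267e+11 − 1/3.20017e+11)) m/s ≈ 20.88 m/s = 0.004405 AU/year.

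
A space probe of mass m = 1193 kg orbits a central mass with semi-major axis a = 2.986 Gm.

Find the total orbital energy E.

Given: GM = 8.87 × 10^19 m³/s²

Convert to SI: a = 2.986 Gm = 2.986e+09 m.
E = −GMm / (2a).
E = −8.87e+19 · 1193 / (2 · 2.986e+09) J ≈ -1.772e+13 J = -17.72 TJ.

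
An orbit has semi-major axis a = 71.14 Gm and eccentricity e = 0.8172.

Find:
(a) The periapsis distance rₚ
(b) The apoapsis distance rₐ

Convert to SI: a = 71.14 Gm = 7.114e+10 m.
(a) rₚ = a(1 − e) = 7.114e+10 · (1 − 0.8172) = 7.114e+10 · 0.1828 ≈ 1.3e+10 m = 13 Gm.
(b) rₐ = a(1 + e) = 7.114e+10 · (1 + 0.8172) = 7.114e+10 · 1.8172 ≈ 1.293e+11 m = 129.3 Gm.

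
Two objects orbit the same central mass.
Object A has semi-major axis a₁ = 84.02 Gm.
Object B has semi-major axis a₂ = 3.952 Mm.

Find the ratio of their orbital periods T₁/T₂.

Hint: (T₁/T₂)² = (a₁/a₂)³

Convert to SI: a₁ = 84.02 Gm = 8.402e+10 m; a₂ = 3.952 Mm = 3.952e+06 m.
From Kepler's third law, (T₁/T₂)² = (a₁/a₂)³, so T₁/T₂ = (a₁/a₂)^(3/2).
a₁/a₂ = 8.402e+10 / 3.952e+06 = 21260.1.
T₁/T₂ = (21260.1)^(3/2) ≈ 3.1e+06.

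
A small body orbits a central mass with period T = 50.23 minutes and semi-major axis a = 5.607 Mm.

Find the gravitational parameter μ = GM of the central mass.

Convert to SI: T = 50.23 minutes = 3013.8 s; a = 5.607 Mm = 5.607e+06 m.
GM = 4π² · a³ / T².
GM = 4π² · (5.607e+06)³ / (3013.8)² m³/s² ≈ 7.662e+14 m³/s² = 7.662 × 10^14 m³/s².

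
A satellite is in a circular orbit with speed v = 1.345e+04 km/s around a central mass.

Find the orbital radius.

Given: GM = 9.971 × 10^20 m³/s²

Convert to SI: v = 1.345e+04 km/s = 1.345e+07 m/s.
For a circular orbit, v² = GM / r, so r = GM / v².
r = 9.971e+20 / (1.345e+07)² m ≈ 5.512e+06 m = 5.512 × 10^6 m.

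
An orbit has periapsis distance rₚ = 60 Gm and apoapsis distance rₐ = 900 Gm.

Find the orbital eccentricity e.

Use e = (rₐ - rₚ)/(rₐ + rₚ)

Convert to SI: rₚ = 60 Gm = 6e+10 m; rₐ = 900 Gm = 9e+11 m.
e = (rₐ − rₚ) / (rₐ + rₚ).
e = (9e+11 − 6e+10) / (9e+11 + 6e+10) = 8.4e+11 / 9.6e+11 ≈ 0.875.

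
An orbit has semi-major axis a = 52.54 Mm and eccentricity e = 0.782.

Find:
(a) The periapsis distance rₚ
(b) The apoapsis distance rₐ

Convert to SI: a = 52.54 Mm = 5.254e+07 m.
(a) rₚ = a(1 − e) = 5.254e+07 · (1 − 0.782) = 5.254e+07 · 0.218 ≈ 1.145e+07 m = 11.45 Mm.
(b) rₐ = a(1 + e) = 5.254e+07 · (1 + 0.782) = 5.254e+07 · 1.782 ≈ 9.363e+07 m = 93.63 Mm.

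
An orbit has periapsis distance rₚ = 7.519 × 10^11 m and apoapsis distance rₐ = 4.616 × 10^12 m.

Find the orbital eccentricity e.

e = (rₐ − rₚ) / (rₐ + rₚ).
e = (4.616e+12 − 7.519e+11) / (4.616e+12 + 7.519e+11) = 3.8641e+12 / 5.3679e+12 ≈ 0.7199.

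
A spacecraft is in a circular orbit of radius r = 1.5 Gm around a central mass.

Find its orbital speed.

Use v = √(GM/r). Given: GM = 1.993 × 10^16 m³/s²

Convert to SI: r = 1.5 Gm = 1.5e+09 m.
For a circular orbit, gravity supplies the centripetal force, so v = √(GM / r).
v = √(1.993e+16 / 1.5e+09) m/s ≈ 3645 m/s = 3.645 km/s.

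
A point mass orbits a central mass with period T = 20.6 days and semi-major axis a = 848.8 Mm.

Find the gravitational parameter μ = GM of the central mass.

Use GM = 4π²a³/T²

Convert to SI: T = 20.6 days = 1.77984e+06 s; a = 848.8 Mm = 8.488e+08 m.
GM = 4π² · a³ / T².
GM = 4π² · (8.488e+08)³ / (1.77984e+06)² m³/s² ≈ 7.621e+15 m³/s² = 7.621 × 10^15 m³/s².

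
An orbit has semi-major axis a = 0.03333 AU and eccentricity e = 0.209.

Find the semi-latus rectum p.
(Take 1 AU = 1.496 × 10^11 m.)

Convert to SI: a = 0.03333 AU = 4.98617e+09 m.
p = a (1 − e²).
p = 4.98617e+09 · (1 − (0.209)²) = 4.98617e+09 · 0.956319 ≈ 4.768e+09 m = 0.03187 AU.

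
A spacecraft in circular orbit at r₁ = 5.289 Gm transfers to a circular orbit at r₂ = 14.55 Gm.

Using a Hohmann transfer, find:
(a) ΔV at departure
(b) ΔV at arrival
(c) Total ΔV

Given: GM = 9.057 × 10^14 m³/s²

Convert to SI: r₁ = 5.289 Gm = 5.289e+09 m; r₂ = 14.55 Gm = 1.455e+10 m.
Transfer semi-major axis: a_t = (r₁ + r₂)/2 = (5.289e+09 + 1.455e+10)/2 = 9.9195e+09 m.
Circular speeds: v₁ = √(GM/r₁) = 413.814 m/s, v₂ = √(GM/r₂) = 249.494 m/s.
Transfer speeds (vis-viva v² = GM(2/r − 1/a_t)): v₁ᵗ = 501.178 m/s, v₂ᵗ = 182.181 m/s.
(a) ΔV₁ = |v₁ᵗ − v₁| ≈ 87.36 m/s = 87.36 m/s.
(b) ΔV₂ = |v₂ − v₂ᵗ| ≈ 67.31 m/s = 67.31 m/s.
(c) ΔV_total = ΔV₁ + ΔV₂ ≈ 154.7 m/s = 154.7 m/s.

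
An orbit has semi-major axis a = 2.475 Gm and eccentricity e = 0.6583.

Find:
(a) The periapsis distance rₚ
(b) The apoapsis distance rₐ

Convert to SI: a = 2.475 Gm = 2.475e+09 m.
(a) rₚ = a(1 − e) = 2.475e+09 · (1 − 0.6583) = 2.475e+09 · 0.3417 ≈ 8.457e+08 m = 845.7 Mm.
(b) rₐ = a(1 + e) = 2.475e+09 · (1 + 0.6583) = 2.475e+09 · 1.6583 ≈ 4.104e+09 m = 4.104 Gm.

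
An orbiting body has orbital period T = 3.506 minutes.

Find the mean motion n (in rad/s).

Convert to SI: T = 3.506 minutes = 210.36 s.
n = 2π / T.
n = 2π / 210.36 s ≈ 0.02987 rad/s.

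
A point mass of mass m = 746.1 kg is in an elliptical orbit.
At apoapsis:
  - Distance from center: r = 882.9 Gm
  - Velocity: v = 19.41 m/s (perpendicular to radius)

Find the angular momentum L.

Convert to SI: r = 882.9 Gm = 8.829e+11 m.
Since v is perpendicular to r, L = m · v · r.
L = 746.1 · 19.41 · 8.829e+11 kg·m²/s ≈ 1.279e+16 kg·m²/s.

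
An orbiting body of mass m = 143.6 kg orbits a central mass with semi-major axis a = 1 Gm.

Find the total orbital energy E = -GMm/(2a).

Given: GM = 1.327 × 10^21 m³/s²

Convert to SI: a = 1 Gm = 1e+09 m.
E = −GMm / (2a).
E = −1.327e+21 · 143.6 / (2 · 1e+09) J ≈ -9.528e+13 J = -95.28 TJ.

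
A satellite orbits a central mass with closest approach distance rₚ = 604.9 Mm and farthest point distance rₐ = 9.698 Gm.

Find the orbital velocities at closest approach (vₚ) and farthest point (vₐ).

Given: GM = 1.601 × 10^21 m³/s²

Convert to SI: rₚ = 604.9 Mm = 6.049e+08 m; rₐ = 9.698 Gm = 9.698e+09 m.
Use the vis-viva equation v² = GM(2/r − 1/a) with a = (rₚ + rₐ)/2 = (6.049e+08 + 9.698e+09)/2 = 5.15145e+09 m.
vₚ = √(GM · (2/rₚ − 1/a)) = √(1.601e+21 · (2/6.049e+08 − 1/5.15145e+09)) m/s ≈ 2.232e+06 m/s = 2232 km/s.
vₐ = √(GM · (2/rₐ − 1/a)) = √(1.601e+21 · (2/9.698e+09 − 1/5.15145e+09)) m/s ≈ 1.392e+05 m/s = 139.2 km/s.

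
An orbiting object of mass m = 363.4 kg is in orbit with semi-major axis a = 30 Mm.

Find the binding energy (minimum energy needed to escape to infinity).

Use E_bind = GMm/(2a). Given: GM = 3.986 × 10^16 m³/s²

Convert to SI: a = 30 Mm = 3e+07 m.
Total orbital energy is E = −GMm/(2a); binding energy is E_bind = −E = GMm/(2a).
E_bind = 3.986e+16 · 363.4 / (2 · 3e+07) J ≈ 2.414e+11 J = 241.4 GJ.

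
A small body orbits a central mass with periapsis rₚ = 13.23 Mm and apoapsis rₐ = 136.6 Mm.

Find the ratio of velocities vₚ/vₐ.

Convert to SI: rₚ = 13.23 Mm = 1.323e+07 m; rₐ = 136.6 Mm = 1.366e+08 m.
Conservation of angular momentum gives rₚvₚ = rₐvₐ, so vₚ/vₐ = rₐ/rₚ.
vₚ/vₐ = 1.366e+08 / 1.323e+07 ≈ 10.33.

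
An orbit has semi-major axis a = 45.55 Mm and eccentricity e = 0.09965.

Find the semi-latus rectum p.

Convert to SI: a = 45.55 Mm = 4.555e+07 m.
p = a (1 − e²).
p = 4.555e+07 · (1 − (0.09965)²) = 4.555e+07 · 0.99007 ≈ 4.51e+07 m = 45.1 Mm.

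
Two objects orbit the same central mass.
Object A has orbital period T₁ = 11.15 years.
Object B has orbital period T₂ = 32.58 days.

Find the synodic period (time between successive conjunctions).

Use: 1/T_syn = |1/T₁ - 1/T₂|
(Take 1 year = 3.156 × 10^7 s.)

Convert to SI: T₁ = 11.15 years = 3.51894e+08 s; T₂ = 32.58 days = 2.81491e+06 s.
T_syn = |T₁ · T₂ / (T₁ − T₂)|.
T_syn = |3.51894e+08 · 2.81491e+06 / (3.51894e+08 − 2.81491e+06)| s ≈ 2.838e+06 s = 32.84 days.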